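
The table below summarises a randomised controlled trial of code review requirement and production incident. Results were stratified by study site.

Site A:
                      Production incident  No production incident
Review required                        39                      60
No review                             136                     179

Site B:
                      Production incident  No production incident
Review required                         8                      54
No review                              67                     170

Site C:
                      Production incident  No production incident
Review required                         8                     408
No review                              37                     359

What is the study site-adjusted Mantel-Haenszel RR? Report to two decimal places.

0.61

RR_MH = Σ(aᵢ·n₀ᵢ/nᵢ) / Σ(cᵢ·n₁ᵢ/nᵢ), with n₁ᵢ = aᵢ+bᵢ (exposed), n₀ᵢ = cᵢ+dᵢ (unexposed), nᵢ = n₁ᵢ+n₀ᵢ.
Stratum 1 (Site A): n₁ = 99, n₀ = 315, n = 414; a·n₀/n = 39·315/414 = 29.6739; c·n₁/n = 136·99/414 = 32.5217
Stratum 2 (Site B): n₁ = 62, n₀ = 237, n = 299; a·n₀/n = 8·237/299 = 6.3411; c·n₁/n = 67·62/299 = 13.8930
Stratum 3 (Site C): n₁ = 416, n₀ = 396, n = 812; a·n₀/n = 8·396/812 = 3.9015; c·n₁/n = 37·416/812 = 18.9557
RR_MH = (29.6739 + 6.3411 + 3.9015) / (32.5217 + 13.8930 + 18.9557) = 39.9165 / 65.3704 = 0.61062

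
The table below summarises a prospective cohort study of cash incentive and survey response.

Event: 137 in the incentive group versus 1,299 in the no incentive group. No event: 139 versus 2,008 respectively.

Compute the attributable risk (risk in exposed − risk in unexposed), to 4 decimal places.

From the description: a = 137, b = 139, c = 1299, d = 2008.
Risk in exposed = 137/276 = 0.496377; risk in unexposed = 1299/3307 = 0.392803.
Risk difference = 0.496377 − 0.392803 = 0.103574

0.1036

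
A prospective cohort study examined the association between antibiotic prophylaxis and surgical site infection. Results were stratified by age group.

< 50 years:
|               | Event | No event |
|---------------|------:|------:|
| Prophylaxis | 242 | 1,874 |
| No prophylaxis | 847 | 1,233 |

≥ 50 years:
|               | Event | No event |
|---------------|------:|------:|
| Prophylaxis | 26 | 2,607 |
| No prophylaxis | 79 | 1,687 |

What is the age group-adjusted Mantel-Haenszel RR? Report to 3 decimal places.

RR_MH = Σ(aᵢ·n₀ᵢ/nᵢ) / Σ(cᵢ·n₁ᵢ/nᵢ), with n₁ᵢ = aᵢ+bᵢ (exposed), n₀ᵢ = cᵢ+dᵢ (unexposed), nᵢ = n₁ᵢ+n₀ᵢ.
Stratum 1 (< 50 years): n₁ = 2116, n₀ = 2080, n = 4196; a·n₀/n = 242·2080/4196 = 119.9619; c·n₁/n = 847·2116/4196 = 427.1335
Stratum 2 (≥ 50 years): n₁ = 2633, n₀ = 1766, n = 4399; a·n₀/n = 26·1766/4399 = 10.4378; c·n₁/n = 79·2633/4399 = 47.2851
RR_MH = (119.9619 + 10.4378) / (427.1335 + 47.2851) = 130.3997 / 474.4185 = 0.27486

0.275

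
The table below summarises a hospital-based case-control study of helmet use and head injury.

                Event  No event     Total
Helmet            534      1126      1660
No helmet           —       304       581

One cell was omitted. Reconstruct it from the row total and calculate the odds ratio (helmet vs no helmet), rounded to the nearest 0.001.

The missing cell is in the unexposed row: 581 − 304 = 277.
So a = 534, b = 1126, c = 277, d = 304.
OR = (a·d)/(b·c) = (534 × 304) / (1126 × 277) = 162336 / 311902 = 0.52047

0.520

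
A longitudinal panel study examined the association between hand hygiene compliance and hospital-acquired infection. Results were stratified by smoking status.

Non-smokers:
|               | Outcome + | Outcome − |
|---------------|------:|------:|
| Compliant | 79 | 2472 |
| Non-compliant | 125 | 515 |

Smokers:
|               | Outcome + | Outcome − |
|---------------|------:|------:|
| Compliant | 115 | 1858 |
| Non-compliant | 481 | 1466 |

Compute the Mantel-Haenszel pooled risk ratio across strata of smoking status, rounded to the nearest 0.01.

0.21

RR_MH = Σ(aᵢ·n₀ᵢ/nᵢ) / Σ(cᵢ·n₁ᵢ/nᵢ), with n₁ᵢ = aᵢ+bᵢ (exposed), n₀ᵢ = cᵢ+dᵢ (unexposed), nᵢ = n₁ᵢ+n₀ᵢ.
Stratum 1 (Non-smokers): n₁ = 2551, n₀ = 640, n = 3191; a·n₀/n = 79·640/3191 = 15.8446; c·n₁/n = 125·2551/3191 = 99.9295
Stratum 2 (Smokers): n₁ = 1973, n₀ = 1947, n = 3920; a·n₀/n = 115·1947/3920 = 57.1186; c·n₁/n = 481·1973/3920 = 242.0952
RR_MH = (15.8446 + 57.1186) / (99.9295 + 242.0952) = 72.9632 / 342.0246 = 0.21333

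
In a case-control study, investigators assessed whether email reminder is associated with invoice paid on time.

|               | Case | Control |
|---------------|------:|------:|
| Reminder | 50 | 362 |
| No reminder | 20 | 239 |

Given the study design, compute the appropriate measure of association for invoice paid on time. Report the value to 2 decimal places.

1.65

Cells: a = 50, b = 362, c = 20, d = 239.
This is a case-control study: participants were sampled on outcome status, so risks in the source population cannot be estimated directly — relative risk is not valid here. The odds ratio is the appropriate measure.
OR = (a·d)/(b·c) = (50 × 239) / (362 × 20) = 11950 / 7240 = 1.65055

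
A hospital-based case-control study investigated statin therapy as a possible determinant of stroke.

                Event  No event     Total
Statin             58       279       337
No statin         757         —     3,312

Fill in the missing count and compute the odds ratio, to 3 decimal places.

The missing cell is in the unexposed row: 3312 − 757 = 2555.
So a = 58, b = 279, c = 757, d = 2555.
OR = (a·d)/(b·c) = (58 × 2555) / (279 × 757) = 148190 / 211203 = 0.70165

0.702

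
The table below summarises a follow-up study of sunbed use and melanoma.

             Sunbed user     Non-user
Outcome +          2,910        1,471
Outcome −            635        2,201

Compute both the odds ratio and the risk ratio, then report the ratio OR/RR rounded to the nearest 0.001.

3.346

Reading the table with exposure as columns: a = 2910 (Sunbed user, case), b = 635 (Sunbed user, non-case), c = 1471 (Non-user, case), d = 2201.
OR = (2910·2201)/(635·1471) = 6404910/934085 = 6.85688
Risk in exposed = 2910/3545 = 0.82087; risk in unexposed = 1471/3672 = 0.40060; RR = 2.04912
OR/RR = 6.85688 / 2.04912 = 3.34626
The outcome is not rare, so the OR lies further from 1 than the RR.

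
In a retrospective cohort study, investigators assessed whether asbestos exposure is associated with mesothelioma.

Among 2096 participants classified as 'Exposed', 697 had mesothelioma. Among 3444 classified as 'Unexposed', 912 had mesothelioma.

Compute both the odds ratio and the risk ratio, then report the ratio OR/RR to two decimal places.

1.10

From the description: a = 697, b = 1399, c = 912, d = 2532.
OR = (697·2532)/(1399·912) = 1764804/1275888 = 1.38320
Risk in exposed = 697/2096 = 0.33254; risk in unexposed = 912/3444 = 0.26481; RR = 1.25577
OR/RR = 1.38320 / 1.25577 = 1.10147
The outcome is not rare, so the OR lies further from 1 than the RR.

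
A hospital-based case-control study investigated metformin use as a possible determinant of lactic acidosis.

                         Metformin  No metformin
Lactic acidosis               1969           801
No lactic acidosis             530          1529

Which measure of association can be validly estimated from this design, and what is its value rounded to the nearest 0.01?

7.09

Reading the table with exposure as columns: a = 1969 (Metformin, case), b = 530 (Metformin, non-case), c = 801 (No metformin, case), d = 1529.
This is a hospital-based case-control study: participants were sampled on outcome status, so risks in the source population cannot be estimated directly — relative risk is not valid here. The odds ratio is the appropriate measure.
OR = (a·d)/(b·c) = (1969 × 1529) / (530 × 801) = 3010601 / 424530 = 7.09161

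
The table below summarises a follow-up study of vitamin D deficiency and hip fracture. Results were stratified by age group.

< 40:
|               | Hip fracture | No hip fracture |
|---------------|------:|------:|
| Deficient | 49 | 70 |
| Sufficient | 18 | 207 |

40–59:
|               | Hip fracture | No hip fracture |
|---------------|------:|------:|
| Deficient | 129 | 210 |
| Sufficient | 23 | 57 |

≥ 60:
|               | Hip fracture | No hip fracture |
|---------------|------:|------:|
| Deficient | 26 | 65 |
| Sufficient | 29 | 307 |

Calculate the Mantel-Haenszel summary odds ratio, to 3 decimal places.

3.353

OR_MH = Σ(aᵢdᵢ/nᵢ) / Σ(bᵢcᵢ/nᵢ), where nᵢ is the stratum total.
Stratum 1 (< 40): n = 344; a·d/n = 49·207/344 = 29.4855; b·c/n = 70·18/344 = 3.6628
Stratum 2 (40–59): n = 419; a·d/n = 129·57/419 = 17.5489; b·c/n = 210·23/419 = 11.5274
Stratum 3 (≥ 60): n = 427; a·d/n = 26·307/427 = 18.6932; b·c/n = 65·29/427 = 4.4145
OR_MH = (29.4855 + 17.5489 + 18.6932) / (3.6628 + 11.5274 + 4.4145) = 65.7276 / 19.6048 = 3.35264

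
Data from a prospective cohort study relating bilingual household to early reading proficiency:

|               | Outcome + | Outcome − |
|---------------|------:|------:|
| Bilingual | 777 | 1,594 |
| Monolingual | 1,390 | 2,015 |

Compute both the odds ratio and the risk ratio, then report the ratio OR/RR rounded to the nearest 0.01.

0.88

Cells: a = 777, b = 1594, c = 1390, d = 2015.
OR = (777·2015)/(1594·1390) = 1565655/2215660 = 0.70663
Risk in exposed = 777/2371 = 0.32771; risk in unexposed = 1390/3405 = 0.40822; RR = 0.80277
OR/RR = 0.70663 / 0.80277 = 0.88024
The outcome is not rare, so the OR lies further from 1 than the RR.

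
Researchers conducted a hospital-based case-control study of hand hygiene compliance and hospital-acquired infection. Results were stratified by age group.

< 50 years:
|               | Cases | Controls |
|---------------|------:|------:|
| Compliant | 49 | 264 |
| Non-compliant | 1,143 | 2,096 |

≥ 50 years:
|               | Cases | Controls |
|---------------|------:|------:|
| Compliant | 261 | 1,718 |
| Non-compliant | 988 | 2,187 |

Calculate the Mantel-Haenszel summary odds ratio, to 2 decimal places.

0.34

OR_MH = Σ(aᵢdᵢ/nᵢ) / Σ(bᵢcᵢ/nᵢ), where nᵢ is the stratum total.
Stratum 1 (< 50 years): n = 3552; a·d/n = 49·2096/3552 = 28.9144; b·c/n = 264·1143/3552 = 84.9527
Stratum 2 (≥ 50 years): n = 5154; a·d/n = 261·2187/5154 = 110.7503; b·c/n = 1718·988/5154 = 329.3333
OR_MH = (28.9144 + 110.7503) / (84.9527 + 329.3333) = 139.6647 / 414.2860 = 0.33712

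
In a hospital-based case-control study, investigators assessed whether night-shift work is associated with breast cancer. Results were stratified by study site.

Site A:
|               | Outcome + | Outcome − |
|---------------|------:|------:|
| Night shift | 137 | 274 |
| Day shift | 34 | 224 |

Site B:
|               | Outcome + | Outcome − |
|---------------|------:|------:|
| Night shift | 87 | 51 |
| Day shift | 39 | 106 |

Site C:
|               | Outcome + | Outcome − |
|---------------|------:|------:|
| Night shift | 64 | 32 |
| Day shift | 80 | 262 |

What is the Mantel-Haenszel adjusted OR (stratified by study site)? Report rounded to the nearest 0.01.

OR_MH = Σ(aᵢdᵢ/nᵢ) / Σ(bᵢcᵢ/nᵢ), where nᵢ is the stratum total.
Stratum 1 (Site A): n = 669; a·d/n = 137·224/669 = 45.8714; b·c/n = 274·34/669 = 13.9253
Stratum 2 (Site B): n = 283; a·d/n = 87·106/283 = 32.5866; b·c/n = 51·39/283 = 7.0283
Stratum 3 (Site C): n = 438; a·d/n = 64·262/438 = 38.2831; b·c/n = 32·80/438 = 5.8447
OR_MH = (45.8714 + 32.5866 + 38.2831) / (13.9253 + 7.0283 + 5.8447) = 116.7411 / 26.7983 = 4.35629

4.36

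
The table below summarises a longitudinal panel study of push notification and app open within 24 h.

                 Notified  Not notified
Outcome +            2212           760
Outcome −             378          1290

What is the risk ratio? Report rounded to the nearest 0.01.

2.30

Reading the table with exposure as columns: a = 2212 (Notified, case), b = 378 (Notified, non-case), c = 760 (Not notified, case), d = 1290.
Risk in exposed = 2212/2590 = 0.85405; risk in unexposed = 760/2050 = 0.37073.
RR = 0.85405 / 0.37073 = 2.30370
The risk among the exposed is 2.30 times that among the unexposed.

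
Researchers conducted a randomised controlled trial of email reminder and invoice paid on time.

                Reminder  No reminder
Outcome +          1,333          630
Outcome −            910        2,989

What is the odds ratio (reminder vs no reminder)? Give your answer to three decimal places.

6.950

Reading the table with exposure as columns: a = 1333 (Reminder, case), b = 910 (Reminder, non-case), c = 630 (No reminder, case), d = 2989.
OR = (a·d)/(b·c) = (1333 × 2989) / (910 × 630) = 3984337 / 573300 = 6.94983
The odds of invoice paid on time are about 6.95 times as high in the reminder group.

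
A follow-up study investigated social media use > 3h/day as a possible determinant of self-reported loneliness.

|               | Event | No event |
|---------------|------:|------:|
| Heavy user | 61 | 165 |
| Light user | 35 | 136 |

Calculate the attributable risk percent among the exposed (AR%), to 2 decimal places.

Cells: a = 61, b = 165, c = 35, d = 136.
Risk in exposed = 61/226 = 0.26991; risk in unexposed = 35/171 = 0.20468.
RR = 0.26991/0.20468 = 1.31871
AR% = (RR − 1)/RR × 100 = (1.31871 − 1)/1.31871 × 100 = 24.1683%

24.17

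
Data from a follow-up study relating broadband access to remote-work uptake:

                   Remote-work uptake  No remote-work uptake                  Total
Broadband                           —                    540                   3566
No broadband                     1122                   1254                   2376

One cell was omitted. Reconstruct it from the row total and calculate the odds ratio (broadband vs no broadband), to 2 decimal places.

6.26

The missing cell is in the exposed row: 3566 − 540 = 3026.
So a = 3026, b = 540, c = 1122, d = 1254.
OR = (a·d)/(b·c) = (3026 × 1254) / (540 × 1122) = 3794604 / 605880 = 6.26296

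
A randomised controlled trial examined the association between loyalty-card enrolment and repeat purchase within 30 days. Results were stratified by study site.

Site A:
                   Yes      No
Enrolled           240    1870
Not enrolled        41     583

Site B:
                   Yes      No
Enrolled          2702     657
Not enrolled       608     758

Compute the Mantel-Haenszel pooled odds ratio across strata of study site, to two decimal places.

OR_MH = Σ(aᵢdᵢ/nᵢ) / Σ(bᵢcᵢ/nᵢ), where nᵢ is the stratum total.
Stratum 1 (Site A): n = 2734; a·d/n = 240·583/2734 = 51.1778; b·c/n = 1870·41/2734 = 28.0432
Stratum 2 (Site B): n = 4725; a·d/n = 2702·758/4725 = 433.4637; b·c/n = 657·608/4725 = 84.5410
OR_MH = (51.1778 + 433.4637) / (28.0432 + 84.5410) = 484.6415 / 112.5841 = 4.30471

4.30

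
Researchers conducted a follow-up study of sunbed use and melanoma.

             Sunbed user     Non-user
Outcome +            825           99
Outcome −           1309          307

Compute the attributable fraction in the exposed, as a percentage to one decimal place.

Reading the table with exposure as columns: a = 825 (Sunbed user, case), b = 1309 (Sunbed user, non-case), c = 99 (Non-user, case), d = 307.
Risk in exposed = 825/2134 = 0.38660; risk in unexposed = 99/406 = 0.24384.
RR = 0.38660/0.24384 = 1.58544
AR% = (RR − 1)/RR × 100 = (1.58544 − 1)/1.58544 × 100 = 36.9261%

36.9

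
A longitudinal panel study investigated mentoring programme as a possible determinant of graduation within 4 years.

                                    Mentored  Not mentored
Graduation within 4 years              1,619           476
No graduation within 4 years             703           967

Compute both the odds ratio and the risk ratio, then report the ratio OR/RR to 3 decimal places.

2.213

Reading the table with exposure as columns: a = 1619 (Mentored, case), b = 703 (Mentored, non-case), c = 476 (Not mentored, case), d = 967.
OR = (1619·967)/(703·476) = 1565573/334628 = 4.67855
Risk in exposed = 1619/2322 = 0.69724; risk in unexposed = 476/1443 = 0.32987; RR = 2.11370
OR/RR = 4.67855 / 2.11370 = 2.21344
The outcome is not rare, so the OR lies further from 1 than the RR.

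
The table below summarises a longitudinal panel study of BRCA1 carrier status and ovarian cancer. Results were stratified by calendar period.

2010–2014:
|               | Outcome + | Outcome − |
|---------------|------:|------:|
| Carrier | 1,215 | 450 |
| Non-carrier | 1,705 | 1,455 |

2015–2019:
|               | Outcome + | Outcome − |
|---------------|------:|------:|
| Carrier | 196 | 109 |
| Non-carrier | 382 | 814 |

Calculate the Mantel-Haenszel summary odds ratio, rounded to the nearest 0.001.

OR_MH = Σ(aᵢdᵢ/nᵢ) / Σ(bᵢcᵢ/nᵢ), where nᵢ is the stratum total.
Stratum 1 (2010–2014): n = 4825; a·d/n = 1215·1455/4825 = 366.3886; b·c/n = 450·1705/4825 = 159.0155
Stratum 2 (2015–2019): n = 1501; a·d/n = 196·814/1501 = 106.2918; b·c/n = 109·382/1501 = 27.7402
OR_MH = (366.3886 + 106.2918) / (159.0155 + 27.7402) = 472.6804 / 186.7557 = 2.53101

2.531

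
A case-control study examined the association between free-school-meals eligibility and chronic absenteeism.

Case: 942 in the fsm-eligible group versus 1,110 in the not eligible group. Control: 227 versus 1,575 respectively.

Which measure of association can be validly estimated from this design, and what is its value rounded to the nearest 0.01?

5.89

From the description: a = 942, b = 227, c = 1110, d = 1575.
This is a case-control study: participants were sampled on outcome status, so risks in the source population cannot be estimated directly — relative risk is not valid here. The odds ratio is the appropriate measure.
OR = (a·d)/(b·c) = (942 × 1575) / (227 × 1110) = 1483650 / 251970 = 5.88820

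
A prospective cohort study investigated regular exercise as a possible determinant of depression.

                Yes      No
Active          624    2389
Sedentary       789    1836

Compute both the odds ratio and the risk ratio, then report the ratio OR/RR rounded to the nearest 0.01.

Cells: a = 624, b = 2389, c = 789, d = 1836.
OR = (624·1836)/(2389·789) = 1145664/1884921 = 0.60780
Risk in exposed = 624/3013 = 0.20710; risk in unexposed = 789/2625 = 0.30057; RR = 0.68903
OR/RR = 0.60780 / 0.68903 = 0.88212
The outcome is not rare, so the OR lies further from 1 than the RR.

0.88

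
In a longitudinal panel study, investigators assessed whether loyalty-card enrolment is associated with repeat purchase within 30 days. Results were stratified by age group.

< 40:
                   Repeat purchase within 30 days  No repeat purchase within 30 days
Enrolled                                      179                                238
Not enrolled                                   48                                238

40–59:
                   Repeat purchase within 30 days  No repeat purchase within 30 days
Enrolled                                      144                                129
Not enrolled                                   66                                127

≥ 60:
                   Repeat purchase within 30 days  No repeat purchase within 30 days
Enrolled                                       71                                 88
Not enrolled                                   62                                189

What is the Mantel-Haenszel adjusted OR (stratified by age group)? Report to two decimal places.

2.77

OR_MH = Σ(aᵢdᵢ/nᵢ) / Σ(bᵢcᵢ/nᵢ), where nᵢ is the stratum total.
Stratum 1 (< 40): n = 703; a·d/n = 179·238/703 = 60.6003; b·c/n = 238·48/703 = 16.2504
Stratum 2 (40–59): n = 466; a·d/n = 144·127/466 = 39.2446; b·c/n = 129·66/466 = 18.2704
Stratum 3 (≥ 60): n = 410; a·d/n = 71·189/410 = 32.7293; b·c/n = 88·62/410 = 13.3073
OR_MH = (60.6003 + 39.2446 + 32.7293) / (16.2504 + 18.2704 + 13.3073) = 132.5742 / 47.8281 = 2.77189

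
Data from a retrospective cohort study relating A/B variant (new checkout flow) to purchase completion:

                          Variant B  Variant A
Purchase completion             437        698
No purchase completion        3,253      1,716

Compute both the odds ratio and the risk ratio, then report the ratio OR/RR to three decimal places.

0.806

Reading the table with exposure as columns: a = 437 (Variant B, case), b = 3253 (Variant B, non-case), c = 698 (Variant A, case), d = 1716.
OR = (437·1716)/(3253·698) = 749892/2270594 = 0.33026
Risk in exposed = 437/3690 = 0.11843; risk in unexposed = 698/2414 = 0.28915; RR = 0.40958
OR/RR = 0.33026 / 0.40958 = 0.80635
The outcome is not rare, so the OR lies further from 1 than the RR.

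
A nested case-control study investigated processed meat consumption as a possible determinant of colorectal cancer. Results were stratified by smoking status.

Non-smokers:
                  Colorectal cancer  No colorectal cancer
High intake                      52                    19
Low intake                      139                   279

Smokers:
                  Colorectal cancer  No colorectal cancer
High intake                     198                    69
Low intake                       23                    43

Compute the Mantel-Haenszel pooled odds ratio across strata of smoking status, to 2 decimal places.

5.43

OR_MH = Σ(aᵢdᵢ/nᵢ) / Σ(bᵢcᵢ/nᵢ), where nᵢ is the stratum total.
Stratum 1 (Non-smokers): n = 489; a·d/n = 52·279/489 = 29.6687; b·c/n = 19·139/489 = 5.4008
Stratum 2 (Smokers): n = 333; a·d/n = 198·43/333 = 25.5676; b·c/n = 69·23/333 = 4.7658
OR_MH = (29.6687 + 25.5676) / (5.4008 + 4.7658) = 55.2363 / 10.1666 = 5.43312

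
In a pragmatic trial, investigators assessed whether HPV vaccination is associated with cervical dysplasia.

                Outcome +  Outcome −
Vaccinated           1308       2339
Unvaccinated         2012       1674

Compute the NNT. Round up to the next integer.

6

Risk in treated group = 1308/3647 = 0.35865; risk in control = 2012/3686 = 0.54585.
Absolute risk reduction = 0.54585 − 0.35865 = 0.18720
NNT = 1 / ARR = 1 / 0.18720 = 5.342 → round up → 6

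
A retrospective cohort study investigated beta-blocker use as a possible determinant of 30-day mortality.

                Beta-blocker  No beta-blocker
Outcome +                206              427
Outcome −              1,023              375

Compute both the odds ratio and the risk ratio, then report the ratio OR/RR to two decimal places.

0.56

Reading the table with exposure as columns: a = 206 (Beta-blocker, case), b = 1023 (Beta-blocker, non-case), c = 427 (No beta-blocker, case), d = 375.
OR = (206·375)/(1023·427) = 77250/436821 = 0.17685
Risk in exposed = 206/1229 = 0.16762; risk in unexposed = 427/802 = 0.53242; RR = 0.31482
OR/RR = 0.17685 / 0.31482 = 0.56174
The outcome is not rare, so the OR lies further from 1 than the RR.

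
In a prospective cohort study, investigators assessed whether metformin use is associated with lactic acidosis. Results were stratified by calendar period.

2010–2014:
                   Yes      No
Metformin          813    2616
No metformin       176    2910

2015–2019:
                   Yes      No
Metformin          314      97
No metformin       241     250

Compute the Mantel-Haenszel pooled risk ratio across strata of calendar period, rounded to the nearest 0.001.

2.747

RR_MH = Σ(aᵢ·n₀ᵢ/nᵢ) / Σ(cᵢ·n₁ᵢ/nᵢ), with n₁ᵢ = aᵢ+bᵢ (exposed), n₀ᵢ = cᵢ+dᵢ (unexposed), nᵢ = n₁ᵢ+n₀ᵢ.
Stratum 1 (2010–2014): n₁ = 3429, n₀ = 3086, n = 6515; a·n₀/n = 813·3086/6515 = 385.0987; c·n₁/n = 176·3429/6515 = 92.6330
Stratum 2 (2015–2019): n₁ = 411, n₀ = 491, n = 902; a·n₀/n = 314·491/902 = 170.9246; c·n₁/n = 241·411/902 = 109.8126
RR_MH = (385.0987 + 170.9246) / (92.6330 + 109.8126) = 556.0233 / 202.4456 = 2.74653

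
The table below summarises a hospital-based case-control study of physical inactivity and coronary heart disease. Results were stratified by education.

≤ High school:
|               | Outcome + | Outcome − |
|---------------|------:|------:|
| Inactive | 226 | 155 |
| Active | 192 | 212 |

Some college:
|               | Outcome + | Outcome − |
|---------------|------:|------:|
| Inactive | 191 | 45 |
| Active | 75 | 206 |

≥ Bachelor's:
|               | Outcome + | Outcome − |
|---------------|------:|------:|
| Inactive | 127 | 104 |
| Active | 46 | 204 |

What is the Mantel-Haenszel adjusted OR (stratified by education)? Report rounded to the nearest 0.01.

OR_MH = Σ(aᵢdᵢ/nᵢ) / Σ(bᵢcᵢ/nᵢ), where nᵢ is the stratum total.
Stratum 1 (≤ High school): n = 785; a·d/n = 226·212/785 = 61.0344; b·c/n = 155·192/785 = 37.9108
Stratum 2 (Some college): n = 517; a·d/n = 191·206/517 = 76.1044; b·c/n = 45·75/517 = 6.5280
Stratum 3 (≥ Bachelor's): n = 481; a·d/n = 127·204/481 = 53.8628; b·c/n = 104·46/481 = 9.9459
OR_MH = (61.0344 + 76.1044 + 53.8628) / (37.9108 + 6.5280 + 9.9459) = 191.0016 / 54.3848 = 3.51204

3.51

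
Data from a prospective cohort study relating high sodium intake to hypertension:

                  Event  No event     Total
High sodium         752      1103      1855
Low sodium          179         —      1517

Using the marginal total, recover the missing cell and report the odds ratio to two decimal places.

The missing cell is in the unexposed row: 1517 − 179 = 1338.
So a = 752, b = 1103, c = 179, d = 1338.
OR = (a·d)/(b·c) = (752 × 1338) / (1103 × 179) = 1006176 / 197437 = 5.09619

5.10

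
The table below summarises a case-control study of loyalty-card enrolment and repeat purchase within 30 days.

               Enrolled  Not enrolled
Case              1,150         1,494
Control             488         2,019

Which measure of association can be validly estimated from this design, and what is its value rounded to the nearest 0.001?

Reading the table with exposure as columns: a = 1150 (Enrolled, case), b = 488 (Enrolled, non-case), c = 1494 (Not enrolled, case), d = 2019.
This is a case-control study: participants were sampled on outcome status, so risks in the source population cannot be estimated directly — relative risk is not valid here. The odds ratio is the appropriate measure.
OR = (a·d)/(b·c) = (1150 × 2019) / (488 × 1494) = 2321850 / 729072 = 3.18466

3.185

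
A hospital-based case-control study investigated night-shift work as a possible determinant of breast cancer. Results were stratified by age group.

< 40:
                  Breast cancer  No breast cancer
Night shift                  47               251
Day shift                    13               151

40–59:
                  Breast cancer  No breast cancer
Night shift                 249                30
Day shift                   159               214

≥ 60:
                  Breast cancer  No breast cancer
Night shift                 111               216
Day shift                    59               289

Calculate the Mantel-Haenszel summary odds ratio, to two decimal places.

4.35

OR_MH = Σ(aᵢdᵢ/nᵢ) / Σ(bᵢcᵢ/nᵢ), where nᵢ is the stratum total.
Stratum 1 (< 40): n = 462; a·d/n = 47·151/462 = 15.3615; b·c/n = 251·13/462 = 7.0628
Stratum 2 (40–59): n = 652; a·d/n = 249·214/652 = 81.7270; b·c/n = 30·159/652 = 7.3160
Stratum 3 (≥ 60): n = 675; a·d/n = 111·289/675 = 47.5244; b·c/n = 216·59/675 = 18.8800
OR_MH = (15.3615 + 81.7270 + 47.5244) / (7.0628 + 7.3160 + 18.8800) = 144.6129 / 33.2587 = 4.34812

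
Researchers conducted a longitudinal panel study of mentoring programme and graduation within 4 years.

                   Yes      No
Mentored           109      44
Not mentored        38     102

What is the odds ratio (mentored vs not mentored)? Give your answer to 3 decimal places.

6.650

Cells: a = 109, b = 44, c = 38, d = 102.
OR = (a·d)/(b·c) = (109 × 102) / (44 × 38) = 11118 / 1672 = 6.64952
The odds of graduation within 4 years are about 6.65 times as high in the mentored group.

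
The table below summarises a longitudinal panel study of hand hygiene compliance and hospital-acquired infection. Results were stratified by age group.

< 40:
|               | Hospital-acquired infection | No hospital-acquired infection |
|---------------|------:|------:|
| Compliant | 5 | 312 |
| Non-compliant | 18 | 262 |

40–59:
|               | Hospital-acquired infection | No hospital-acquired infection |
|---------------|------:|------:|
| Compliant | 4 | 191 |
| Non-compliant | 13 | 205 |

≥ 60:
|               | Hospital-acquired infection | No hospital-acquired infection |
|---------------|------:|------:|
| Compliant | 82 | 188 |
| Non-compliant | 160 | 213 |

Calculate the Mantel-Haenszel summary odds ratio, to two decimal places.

OR_MH = Σ(aᵢdᵢ/nᵢ) / Σ(bᵢcᵢ/nᵢ), where nᵢ is the stratum total.
Stratum 1 (< 40): n = 597; a·d/n = 5·262/597 = 2.1943; b·c/n = 312·18/597 = 9.4070
Stratum 2 (40–59): n = 413; a·d/n = 4·205/413 = 1.9855; b·c/n = 191·13/413 = 6.0121
Stratum 3 (≥ 60): n = 643; a·d/n = 82·213/643 = 27.1633; b·c/n = 188·160/643 = 46.7807
OR_MH = (2.1943 + 1.9855 + 27.1633) / (9.4070 + 6.0121 + 46.7807) = 31.3431 / 62.1999 = 0.50391

0.50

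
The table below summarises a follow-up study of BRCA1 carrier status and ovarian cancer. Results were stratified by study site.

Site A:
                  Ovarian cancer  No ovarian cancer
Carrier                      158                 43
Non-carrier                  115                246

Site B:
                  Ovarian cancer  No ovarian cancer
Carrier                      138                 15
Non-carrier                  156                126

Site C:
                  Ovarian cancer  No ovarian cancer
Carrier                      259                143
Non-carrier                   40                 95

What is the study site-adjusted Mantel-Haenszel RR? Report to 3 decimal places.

2.033

RR_MH = Σ(aᵢ·n₀ᵢ/nᵢ) / Σ(cᵢ·n₁ᵢ/nᵢ), with n₁ᵢ = aᵢ+bᵢ (exposed), n₀ᵢ = cᵢ+dᵢ (unexposed), nᵢ = n₁ᵢ+n₀ᵢ.
Stratum 1 (Site A): n₁ = 201, n₀ = 361, n = 562; a·n₀/n = 158·361/562 = 101.4911; c·n₁/n = 115·201/562 = 41.1299
Stratum 2 (Site B): n₁ = 153, n₀ = 282, n = 435; a·n₀/n = 138·282/435 = 89.4621; c·n₁/n = 156·153/435 = 54.8690
Stratum 3 (Site C): n₁ = 402, n₀ = 135, n = 537; a·n₀/n = 259·135/537 = 65.1117; c·n₁/n = 40·402/537 = 29.9441
RR_MH = (101.4911 + 89.4621 + 65.1117) / (41.1299 + 54.8690 + 29.9441) = 256.0649 / 125.9430 = 2.03318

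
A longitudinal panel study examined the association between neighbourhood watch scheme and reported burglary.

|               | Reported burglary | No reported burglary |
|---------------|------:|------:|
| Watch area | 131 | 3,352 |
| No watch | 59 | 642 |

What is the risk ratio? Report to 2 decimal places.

Cells: a = 131, b = 3352, c = 59, d = 642.
Risk in exposed = 131/3483 = 0.03761; risk in unexposed = 59/701 = 0.08417.
RR = 0.03761 / 0.08417 = 0.44687
The risk is 55% lower among the exposed than among the unexposed.

0.45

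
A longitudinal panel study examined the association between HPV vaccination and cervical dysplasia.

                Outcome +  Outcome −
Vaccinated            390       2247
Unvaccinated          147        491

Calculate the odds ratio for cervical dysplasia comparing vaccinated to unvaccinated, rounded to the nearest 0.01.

0.58

Cells: a = 390, b = 2247, c = 147, d = 491.
OR = (a·d)/(b·c) = (390 × 491) / (2247 × 147) = 191490 / 330309 = 0.57973
Exposure is associated with lower odds of cervical dysplasia (OR = 0.58 < 1).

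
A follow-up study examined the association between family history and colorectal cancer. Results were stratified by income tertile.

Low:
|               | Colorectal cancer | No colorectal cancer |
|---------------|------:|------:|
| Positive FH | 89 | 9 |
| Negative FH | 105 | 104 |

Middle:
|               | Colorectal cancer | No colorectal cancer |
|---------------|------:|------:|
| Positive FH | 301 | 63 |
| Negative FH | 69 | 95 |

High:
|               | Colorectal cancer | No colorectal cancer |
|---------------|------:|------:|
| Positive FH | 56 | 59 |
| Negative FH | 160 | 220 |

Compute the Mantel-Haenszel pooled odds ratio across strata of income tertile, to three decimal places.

3.594

OR_MH = Σ(aᵢdᵢ/nᵢ) / Σ(bᵢcᵢ/nᵢ), where nᵢ is the stratum total.
Stratum 1 (Low): n = 307; a·d/n = 89·104/307 = 30.1498; b·c/n = 9·105/307 = 3.0782
Stratum 2 (Middle): n = 528; a·d/n = 301·95/528 = 54.1572; b·c/n = 63·69/528 = 8.2330
Stratum 3 (High): n = 495; a·d/n = 56·220/495 = 24.8889; b·c/n = 59·160/495 = 19.0707
OR_MH = (30.1498 + 54.1572 + 24.8889) / (3.0782 + 8.2330 + 19.0707) = 109.1959 / 30.3818 = 3.59412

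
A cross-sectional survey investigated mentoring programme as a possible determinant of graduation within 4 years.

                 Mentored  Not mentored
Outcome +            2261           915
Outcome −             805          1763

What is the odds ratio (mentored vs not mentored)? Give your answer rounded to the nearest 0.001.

Reading the table with exposure as columns: a = 2261 (Mentored, case), b = 805 (Mentored, non-case), c = 915 (Not mentored, case), d = 1763.
OR = (a·d)/(b·c) = (2261 × 1763) / (805 × 915) = 3986143 / 736575 = 5.41173
The odds of graduation within 4 years are about 5.41 times as high in the mentored group.

5.412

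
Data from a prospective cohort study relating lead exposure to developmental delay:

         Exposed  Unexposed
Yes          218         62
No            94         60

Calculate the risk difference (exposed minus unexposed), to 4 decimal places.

Reading the table with exposure as columns: a = 218 (Exposed, case), b = 94 (Exposed, non-case), c = 62 (Unexposed, case), d = 60.
Risk in exposed = 218/312 = 0.698718; risk in unexposed = 62/122 = 0.508197.
Risk difference = 0.698718 − 0.508197 = 0.190521

0.1905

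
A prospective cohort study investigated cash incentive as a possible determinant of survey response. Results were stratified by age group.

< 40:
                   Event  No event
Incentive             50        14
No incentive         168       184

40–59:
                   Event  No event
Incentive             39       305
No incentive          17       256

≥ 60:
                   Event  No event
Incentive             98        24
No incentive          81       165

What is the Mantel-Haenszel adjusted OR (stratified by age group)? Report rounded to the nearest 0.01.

OR_MH = Σ(aᵢdᵢ/nᵢ) / Σ(bᵢcᵢ/nᵢ), where nᵢ is the stratum total.
Stratum 1 (< 40): n = 416; a·d/n = 50·184/416 = 22.1154; b·c/n = 14·168/416 = 5.6538
Stratum 2 (40–59): n = 617; a·d/n = 39·256/617 = 16.1815; b·c/n = 305·17/617 = 8.4036
Stratum 3 (≥ 60): n = 368; a·d/n = 98·165/368 = 43.9402; b·c/n = 24·81/368 = 5.2826
OR_MH = (22.1154 + 16.1815 + 43.9402) / (5.6538 + 8.4036 + 5.2826) = 82.2371 / 19.3400 = 4.25217

4.25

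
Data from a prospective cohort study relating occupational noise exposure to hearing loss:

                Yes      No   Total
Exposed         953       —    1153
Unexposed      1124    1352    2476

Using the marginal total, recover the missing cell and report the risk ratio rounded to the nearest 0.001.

The missing cell is in the exposed row: 1153 − 953 = 200.
So a = 953, b = 200, c = 1124, d = 1352.
RR = [a/(a+b)] / [c/(c+d)] = (953/1153) / (1124/2476) = 0.82654/0.45396 = 1.82074

1.821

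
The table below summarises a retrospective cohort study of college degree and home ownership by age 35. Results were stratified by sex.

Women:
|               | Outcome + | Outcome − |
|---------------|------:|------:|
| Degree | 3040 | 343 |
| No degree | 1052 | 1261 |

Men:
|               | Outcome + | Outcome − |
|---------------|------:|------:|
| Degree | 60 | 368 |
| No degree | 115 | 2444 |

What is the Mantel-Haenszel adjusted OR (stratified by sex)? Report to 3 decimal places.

9.315

OR_MH = Σ(aᵢdᵢ/nᵢ) / Σ(bᵢcᵢ/nᵢ), where nᵢ is the stratum total.
Stratum 1 (Women): n = 5696; a·d/n = 3040·1261/5696 = 673.0056; b·c/n = 343·1052/5696 = 63.3490
Stratum 2 (Men): n = 2987; a·d/n = 60·2444/2987 = 49.0927; b·c/n = 368·115/2987 = 14.1681
OR_MH = (673.0056 + 49.0927) / (63.3490 + 14.1681) = 722.0984 / 77.5171 = 9.31535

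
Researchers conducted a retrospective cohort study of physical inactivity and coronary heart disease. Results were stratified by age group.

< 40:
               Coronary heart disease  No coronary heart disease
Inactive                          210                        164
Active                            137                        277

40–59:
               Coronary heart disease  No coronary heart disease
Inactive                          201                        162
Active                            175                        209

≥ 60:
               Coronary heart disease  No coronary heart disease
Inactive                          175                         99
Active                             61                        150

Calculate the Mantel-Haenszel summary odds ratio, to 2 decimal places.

OR_MH = Σ(aᵢdᵢ/nᵢ) / Σ(bᵢcᵢ/nᵢ), where nᵢ is the stratum total.
Stratum 1 (< 40): n = 788; a·d/n = 210·277/788 = 73.8198; b·c/n = 164·137/788 = 28.5127
Stratum 2 (40–59): n = 747; a·d/n = 201·209/747 = 56.2369; b·c/n = 162·175/747 = 37.9518
Stratum 3 (≥ 60): n = 485; a·d/n = 175·150/485 = 54.1237; b·c/n = 99·61/485 = 12.4515
OR_MH = (73.8198 + 56.2369 + 54.1237) / (28.5127 + 37.9518 + 12.4515) = 184.1805 / 78.9160 = 2.33388

2.33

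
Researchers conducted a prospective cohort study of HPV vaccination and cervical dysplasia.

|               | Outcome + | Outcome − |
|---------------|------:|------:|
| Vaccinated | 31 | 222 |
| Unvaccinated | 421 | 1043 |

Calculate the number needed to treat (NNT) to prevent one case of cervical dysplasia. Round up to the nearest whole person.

7

Risk in treated group = 31/253 = 0.12253; risk in control = 421/1464 = 0.28757.
Absolute risk reduction = 0.28757 − 0.12253 = 0.16504
NNT = 1 / ARR = 1 / 0.16504 = 6.059 → round up → 7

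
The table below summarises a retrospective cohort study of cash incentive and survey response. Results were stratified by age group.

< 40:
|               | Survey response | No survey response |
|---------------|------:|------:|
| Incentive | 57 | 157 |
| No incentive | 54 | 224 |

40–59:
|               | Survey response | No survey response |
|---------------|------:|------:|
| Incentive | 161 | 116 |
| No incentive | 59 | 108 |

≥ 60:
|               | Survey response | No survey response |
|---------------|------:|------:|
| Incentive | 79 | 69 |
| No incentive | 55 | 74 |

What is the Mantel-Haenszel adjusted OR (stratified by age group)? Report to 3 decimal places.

OR_MH = Σ(aᵢdᵢ/nᵢ) / Σ(bᵢcᵢ/nᵢ), where nᵢ is the stratum total.
Stratum 1 (< 40): n = 492; a·d/n = 57·224/492 = 25.9512; b·c/n = 157·54/492 = 17.2317
Stratum 2 (40–59): n = 444; a·d/n = 161·108/444 = 39.1622; b·c/n = 116·59/444 = 15.4144
Stratum 3 (≥ 60): n = 277; a·d/n = 79·74/277 = 21.1047; b·c/n = 69·55/277 = 13.7004
OR_MH = (25.9512 + 39.1622 + 21.1047) / (17.2317 + 15.4144 + 13.7004) = 86.2181 / 46.3465 = 1.86029

1.860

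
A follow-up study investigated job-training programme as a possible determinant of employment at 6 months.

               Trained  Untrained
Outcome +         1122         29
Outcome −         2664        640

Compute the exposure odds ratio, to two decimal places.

Reading the table with exposure as columns: a = 1122 (Trained, case), b = 2664 (Trained, non-case), c = 29 (Untrained, case), d = 640.
OR = (a·d)/(b·c) = (1122 × 640) / (2664 × 29) = 718080 / 77256 = 9.29481
The odds of employment at 6 months are about 9.29 times as high in the trained group.

9.29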